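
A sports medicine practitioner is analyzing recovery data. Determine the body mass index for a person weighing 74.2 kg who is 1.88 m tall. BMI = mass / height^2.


BMI = mass / height^2
= 74.2 / 1.88^2
= 74.2 / 3.5344
= 20.99 kg/m^2

20.99 kg/m^2


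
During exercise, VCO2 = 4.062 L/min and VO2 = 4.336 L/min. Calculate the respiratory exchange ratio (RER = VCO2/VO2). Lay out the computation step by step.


RER = VCO2 / VO2
= 4.062 / 4.336
= 0.9368

0.9368


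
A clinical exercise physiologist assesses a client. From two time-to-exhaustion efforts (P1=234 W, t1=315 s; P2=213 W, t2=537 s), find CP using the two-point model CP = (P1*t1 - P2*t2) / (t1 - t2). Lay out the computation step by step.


Work in trial 1 = 73710 J
Work in trial 2 = 114381 J
Delta work = -40671 J
Delta time = -222 s
CP = -40671 / -222 = 183.2 W

183.2 W


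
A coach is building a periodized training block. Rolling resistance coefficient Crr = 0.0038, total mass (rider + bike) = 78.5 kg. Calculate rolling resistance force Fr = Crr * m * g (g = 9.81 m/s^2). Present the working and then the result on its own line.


Fr = Crr * m * g
= 0.0038 * 78.5 * 9.81
= 2.926 N

2.926 N


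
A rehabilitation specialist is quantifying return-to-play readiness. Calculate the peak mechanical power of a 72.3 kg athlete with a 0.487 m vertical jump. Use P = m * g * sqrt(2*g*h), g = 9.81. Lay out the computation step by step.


First, sqrt(2gh) = sqrt(2 * 9.81 * 0.487)
= sqrt(9.55494) = 3.091107 m/s
Power = 72.3 * 9.81 * 3.091107 = 2192.41 W

2192.41 W


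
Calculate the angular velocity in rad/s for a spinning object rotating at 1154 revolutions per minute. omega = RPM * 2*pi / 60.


omega = RPM * 2*pi / 60
= 1154 * 6.28318531 / 60
= 120.847 rad/s

120.847 rad/s


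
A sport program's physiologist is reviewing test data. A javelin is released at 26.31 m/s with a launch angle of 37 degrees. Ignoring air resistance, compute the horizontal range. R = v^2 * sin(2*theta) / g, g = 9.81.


Launch speed squared = 692.2161
sin(2 * 37 deg) = 0.961262
Range = 692.2161 * 0.961262 / 9.81
= 67.829 m

67.829 m


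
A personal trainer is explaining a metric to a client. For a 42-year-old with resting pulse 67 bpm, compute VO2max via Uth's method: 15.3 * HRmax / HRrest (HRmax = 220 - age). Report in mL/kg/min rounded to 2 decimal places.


Step 1: HRmax = 220 - 42 = 178 bpm
Step 2: Ratio = 178 / 67 = 2.6567
Step 3: VO2max = 15.3 * 2.6567 = 40.65 mL/kg/min

40.65 mL/kg/min


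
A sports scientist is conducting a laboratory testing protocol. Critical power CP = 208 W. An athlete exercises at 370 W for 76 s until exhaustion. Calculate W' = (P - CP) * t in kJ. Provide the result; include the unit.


P - CP = 370 - 208 = 162 W
W' = 162 * 76 = 12312 J
= 12312 / 1000 = 12.312 kJ

12.312 kJ


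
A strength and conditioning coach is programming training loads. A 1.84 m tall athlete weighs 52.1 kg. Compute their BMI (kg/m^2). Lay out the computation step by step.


height^2 = 3.3856 m^2
BMI = 52.1 / 3.3856 = 15.39 kg/m^2

15.39 kg/m^2


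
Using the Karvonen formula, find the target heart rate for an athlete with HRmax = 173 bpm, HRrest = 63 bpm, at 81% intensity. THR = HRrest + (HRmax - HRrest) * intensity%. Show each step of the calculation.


HRR = 173 - 63 = 110
THR = 63 + 110 * 0.81
= 63 + 89.1
= 152.1 bpm

152.1 bpm


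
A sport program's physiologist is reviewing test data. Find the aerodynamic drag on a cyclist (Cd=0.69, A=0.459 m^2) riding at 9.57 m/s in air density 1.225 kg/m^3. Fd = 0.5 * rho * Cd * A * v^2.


Fd = 0.5 * 1.225 * 0.69 * 0.459 * 9.57^2
= 0.5 * 1.225 * 0.69 * 0.459 * 91.5849
= 17.766 N

17.766 N


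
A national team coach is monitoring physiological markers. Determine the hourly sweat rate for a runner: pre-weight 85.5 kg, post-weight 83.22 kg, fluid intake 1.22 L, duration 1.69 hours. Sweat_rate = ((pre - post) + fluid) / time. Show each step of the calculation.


Mass lost = 85.5 - 83.22 = 2.28 kg
Add fluid consumed: 2.28 + 1.22 = 3.5 L total sweat
Sweat rate = 3.5 / 1.69 = 2.071 L/h

2.071 L/h


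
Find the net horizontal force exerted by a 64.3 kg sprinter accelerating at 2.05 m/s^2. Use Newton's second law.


Newton's second law: F = m * a
F = 64.3 * 2.05 = 131.82 N

131.82 N


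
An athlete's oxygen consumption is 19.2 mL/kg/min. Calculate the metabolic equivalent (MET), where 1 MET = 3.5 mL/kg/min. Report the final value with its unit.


MET = VO2 / 3.5
= 19.2 / 3.5
= 5.49 METs

5.49 METs


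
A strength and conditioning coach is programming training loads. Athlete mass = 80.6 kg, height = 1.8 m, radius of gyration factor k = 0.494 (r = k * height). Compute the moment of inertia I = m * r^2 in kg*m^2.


r = k * height = 0.494 * 1.8 = 0.8892 m
r^2 = 0.8892^2 = 0.790677
I = 80.6 * 0.790677 = 63.729 kg*m^2

63.729 kg*m^2


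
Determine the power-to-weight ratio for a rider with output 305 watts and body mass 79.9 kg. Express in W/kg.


P/W = 305 / 79.9 = 3.817 W/kg

3.817 W/kg


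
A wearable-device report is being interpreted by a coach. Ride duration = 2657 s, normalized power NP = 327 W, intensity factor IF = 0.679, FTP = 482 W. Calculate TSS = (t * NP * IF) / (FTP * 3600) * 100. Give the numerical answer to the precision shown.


Numerator = 2657 * 327 * 0.679 = 589941.681
Denominator = 482 * 3600 = 1735200
TSS = 589941.681 / 1735200 * 100
= 34.0

34.0 TSS


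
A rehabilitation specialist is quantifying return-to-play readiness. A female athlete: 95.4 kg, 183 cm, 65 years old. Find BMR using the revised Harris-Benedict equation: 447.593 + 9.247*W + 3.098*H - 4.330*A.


Intercept = 447.593
Weight contribution = 9.247 * 95.4 = 882.1638
Height contribution = 3.098 * 183 = 566.934
Age contribution = 4.33 * 65 = 281.45
BMR = 447.593 + 882.1638 + 566.934 - 281.45
= 1615.24 kcal/day

1615.24 kcal/day


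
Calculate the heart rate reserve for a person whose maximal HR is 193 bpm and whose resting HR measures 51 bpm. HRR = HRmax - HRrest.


HRmax = 193 bpm
HRrest = 51 bpm
HRR = 193 - 51 = 142 bpm

142 bpm


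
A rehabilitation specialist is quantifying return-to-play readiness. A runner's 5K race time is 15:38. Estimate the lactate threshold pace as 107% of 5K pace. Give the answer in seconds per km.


Total race time = 15*60 + 38 = 938 seconds
5K pace = 938 / 5 = 187.6 sec/km
LT pace = 187.6 * 1.07 = 200.73 sec/km

200.73 s/km


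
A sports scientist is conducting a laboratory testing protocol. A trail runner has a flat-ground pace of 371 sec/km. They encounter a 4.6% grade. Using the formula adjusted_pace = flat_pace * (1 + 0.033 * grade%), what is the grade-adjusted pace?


Grade factor = 1 + 0.033 * 4.6 = 1.1518
Adjusted = 371 * 1.1518 = 427.32 sec/km

427.32 s/km


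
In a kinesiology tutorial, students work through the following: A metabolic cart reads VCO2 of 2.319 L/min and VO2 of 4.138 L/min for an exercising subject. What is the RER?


RER = VCO2 / VO2 = 2.319 / 4.138 = 0.5604

0.5604


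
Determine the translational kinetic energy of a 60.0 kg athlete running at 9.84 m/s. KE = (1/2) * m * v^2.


KE = 0.5 * m * v^2
= 0.5 * 60.0 * 9.84^2
= 0.5 * 60.0 * 96.8256
= 2904.77 J

2904.77 J


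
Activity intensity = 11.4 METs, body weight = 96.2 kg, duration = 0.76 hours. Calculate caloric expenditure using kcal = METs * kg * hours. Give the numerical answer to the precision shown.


kcal = 11.4 * 96.2 * 0.76
= 1096.68 * 0.76
= 833.48 kcal

833.48 kcal


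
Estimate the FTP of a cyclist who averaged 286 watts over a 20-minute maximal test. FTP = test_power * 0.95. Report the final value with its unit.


FTP = 286 * 0.95 = 271.7 W

271.7 W


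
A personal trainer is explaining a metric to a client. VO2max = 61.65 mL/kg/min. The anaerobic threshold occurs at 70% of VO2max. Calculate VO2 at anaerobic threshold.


AT fraction = 70 / 100 = 0.7
AT VO2 = 61.65 * 0.7
= 43.16 mL/kg/min

43.16 mL/kg/min


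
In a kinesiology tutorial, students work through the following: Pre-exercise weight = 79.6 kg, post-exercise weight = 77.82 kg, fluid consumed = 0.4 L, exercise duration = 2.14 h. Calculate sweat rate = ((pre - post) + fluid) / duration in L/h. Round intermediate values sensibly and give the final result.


Weight loss = 79.6 - 77.82 = 1.78 kg (approx L)
Total sweat = 1.78 + 0.4 = 2.18 L
Sweat rate = 2.18 / 2.14 = 1.019 L/h

1.019 L/h


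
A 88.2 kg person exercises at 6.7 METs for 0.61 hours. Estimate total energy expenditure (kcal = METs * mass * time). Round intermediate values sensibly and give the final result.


Energy = METs * mass(kg) * time(h)
= 6.7 * 88.2 * 0.61
= 360.47 kcal

360.47 kcal


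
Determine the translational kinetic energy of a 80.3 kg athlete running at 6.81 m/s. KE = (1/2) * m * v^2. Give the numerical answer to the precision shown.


KE = 0.5 * m * v^2
= 0.5 * 80.3 * 6.81^2
= 0.5 * 80.3 * 46.3761
= 1862.0 J

1862.0 J


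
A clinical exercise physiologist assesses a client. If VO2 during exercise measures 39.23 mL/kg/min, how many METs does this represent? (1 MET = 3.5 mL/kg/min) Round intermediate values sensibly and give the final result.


METs = VO2 / 3.5 = 39.23 / 3.5 = 11.21

11.21 METs


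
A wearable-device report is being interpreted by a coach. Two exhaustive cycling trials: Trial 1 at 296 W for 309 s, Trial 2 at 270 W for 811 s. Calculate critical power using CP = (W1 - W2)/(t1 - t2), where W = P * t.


W1 = 296 * 309 = 91464 J
W2 = 270 * 811 = 218970 J
CP = (91464 - 218970) / (309 - 811)
= -127506 / -502
= 254.0 W

254.0 W


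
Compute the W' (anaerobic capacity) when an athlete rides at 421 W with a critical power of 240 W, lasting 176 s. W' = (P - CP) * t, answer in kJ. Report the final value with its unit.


Above-CP power = 181 W
Duration = 176 s
W' = 181 * 176 = 31856 J
Convert: 31856 / 1000 = 31.856 kJ

31.856 kJ


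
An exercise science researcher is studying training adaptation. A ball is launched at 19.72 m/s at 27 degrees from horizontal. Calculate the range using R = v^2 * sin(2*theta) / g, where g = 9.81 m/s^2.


sin(2 * 27) = sin(54) = 0.809017
v^2 = 19.72^2 = 388.8784
R = 388.8784 * 0.809017 / 9.81
= 32.07 m

32.07 m


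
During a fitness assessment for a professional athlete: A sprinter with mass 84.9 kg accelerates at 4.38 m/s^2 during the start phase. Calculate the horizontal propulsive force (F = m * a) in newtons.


F = m * a
= 84.9 * 4.38
= 371.86 N

371.86 N


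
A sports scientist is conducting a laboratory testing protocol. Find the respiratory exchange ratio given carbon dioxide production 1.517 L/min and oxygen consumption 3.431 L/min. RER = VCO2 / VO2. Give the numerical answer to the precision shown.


VCO2 = 1.517 L/min
VO2 = 3.431 L/min
RER = 1.517 / 3.431 = 0.4421

0.4421


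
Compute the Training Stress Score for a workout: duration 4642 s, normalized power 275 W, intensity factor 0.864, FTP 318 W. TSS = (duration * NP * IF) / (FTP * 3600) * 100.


Product = 4642 * 275 * 0.864 = 1102939.2
Base = 318 * 3600 = 1144800
TSS = 1102939.2 / 1144800 * 100 = 96.34

96.34 TSS


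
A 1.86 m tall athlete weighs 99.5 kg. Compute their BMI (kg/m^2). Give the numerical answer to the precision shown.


height^2 = 3.4596 m^2
BMI = 99.5 / 3.4596 = 28.76 kg/m^2

28.76 kg/m^2


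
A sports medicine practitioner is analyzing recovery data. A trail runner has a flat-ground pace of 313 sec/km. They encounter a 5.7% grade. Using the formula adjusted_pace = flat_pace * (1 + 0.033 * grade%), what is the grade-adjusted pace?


Grade factor = 1 + 0.033 * 5.7 = 1.1881
Adjusted = 313 * 1.1881 = 371.88 sec/km

371.88 s/km


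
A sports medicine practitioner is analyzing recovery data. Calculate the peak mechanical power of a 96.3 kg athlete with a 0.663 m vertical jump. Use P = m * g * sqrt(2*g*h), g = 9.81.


First, sqrt(2gh) = sqrt(2 * 9.81 * 0.663)
= sqrt(13.00806) = 3.606669 m/s
Power = 96.3 * 9.81 * 3.606669 = 3407.23 W

3407.23 W


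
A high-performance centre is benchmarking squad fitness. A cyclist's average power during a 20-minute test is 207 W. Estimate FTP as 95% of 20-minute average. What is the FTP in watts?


FTP = 20-min power * 0.95
= 207 * 0.95
= 196.65 W

196.65 W


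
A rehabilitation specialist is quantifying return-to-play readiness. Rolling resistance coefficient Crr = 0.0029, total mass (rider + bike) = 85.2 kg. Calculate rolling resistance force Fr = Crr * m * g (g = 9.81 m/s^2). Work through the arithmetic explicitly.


Fr = Crr * m * g
= 0.0029 * 85.2 * 9.81
= 2.424 N

2.424 N


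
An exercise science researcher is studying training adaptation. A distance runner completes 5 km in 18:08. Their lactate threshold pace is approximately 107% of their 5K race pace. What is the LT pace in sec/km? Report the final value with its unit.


Convert to seconds: 18 min 8 s = 1088 s
Pace per km = 1088 / 5 = 217.6 s/km
LT pace = 217.6 * 1.07 = 232.83 s/km

232.83 s/km


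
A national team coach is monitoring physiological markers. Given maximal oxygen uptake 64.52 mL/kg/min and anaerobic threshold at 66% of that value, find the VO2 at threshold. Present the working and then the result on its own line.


Percentage as decimal = 0.66
VO2 at AT = 64.52 * 0.66 = 42.58 mL/kg/min

42.58 mL/kg/min


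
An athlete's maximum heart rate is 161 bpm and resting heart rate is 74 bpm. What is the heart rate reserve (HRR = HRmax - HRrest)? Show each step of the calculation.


HRR = HRmax - HRrest
= 161 - 74
= 87 bpm

87 bpm


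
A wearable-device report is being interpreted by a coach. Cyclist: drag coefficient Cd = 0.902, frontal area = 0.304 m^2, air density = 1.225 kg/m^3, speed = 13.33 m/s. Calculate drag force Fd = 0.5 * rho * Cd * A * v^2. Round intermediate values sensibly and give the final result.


v^2 = 13.33^2 = 177.6889
Fd = 0.5 * 1.225 * 0.902 * 0.304 * 177.6889
= 29.843 N

29.843 N


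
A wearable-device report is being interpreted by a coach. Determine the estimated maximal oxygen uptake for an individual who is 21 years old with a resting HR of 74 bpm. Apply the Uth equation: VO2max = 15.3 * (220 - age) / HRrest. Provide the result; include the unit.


HRmax = 220 - 21 = 199
VO2max = 15.3 * (199 / 74)
= 15.3 * 2.6892
= 41.14 mL/kg/min

41.14 mL/kg/min


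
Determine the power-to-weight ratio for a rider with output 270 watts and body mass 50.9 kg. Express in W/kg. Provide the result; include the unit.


P/W = 270 / 50.9 = 5.305 W/kg

5.305 W/kg


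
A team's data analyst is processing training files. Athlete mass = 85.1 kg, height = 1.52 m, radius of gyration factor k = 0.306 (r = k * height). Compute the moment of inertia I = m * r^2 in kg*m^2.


r = k * height = 0.306 * 1.52 = 0.46512 m
r^2 = 0.46512^2 = 0.216337
I = 85.1 * 0.216337 = 18.41 kg*m^2

18.41 kg*m^2


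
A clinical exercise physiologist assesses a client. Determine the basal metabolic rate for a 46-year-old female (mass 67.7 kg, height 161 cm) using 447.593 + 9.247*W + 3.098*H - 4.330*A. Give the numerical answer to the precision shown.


BMR = 447.593 + 9.247*67.7 + 3.098*161 - 4.330*46
= 1373.21 kcal/day

1373.21 kcal/day


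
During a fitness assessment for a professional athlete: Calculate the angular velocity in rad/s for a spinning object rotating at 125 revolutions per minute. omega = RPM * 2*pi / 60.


omega = RPM * 2*pi / 60
= 125 * 6.28318531 / 60
= 13.09 rad/s

13.09 rad/s


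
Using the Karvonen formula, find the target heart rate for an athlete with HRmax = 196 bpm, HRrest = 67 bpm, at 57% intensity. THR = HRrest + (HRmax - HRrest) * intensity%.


HRR = 196 - 67 = 129
THR = 67 + 129 * 0.57
= 67 + 73.53
= 140.53 bpm

140.53 bpm


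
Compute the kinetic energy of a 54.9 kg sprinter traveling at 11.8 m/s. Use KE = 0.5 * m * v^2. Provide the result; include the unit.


Velocity squared = 139.24
KE = 0.5 * 54.9 * 139.24 = 3822.14 J

3822.14 J


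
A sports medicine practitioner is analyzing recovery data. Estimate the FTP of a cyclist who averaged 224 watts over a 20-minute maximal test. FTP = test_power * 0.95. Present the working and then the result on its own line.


FTP = 224 * 0.95 = 212.8 W

212.8 W


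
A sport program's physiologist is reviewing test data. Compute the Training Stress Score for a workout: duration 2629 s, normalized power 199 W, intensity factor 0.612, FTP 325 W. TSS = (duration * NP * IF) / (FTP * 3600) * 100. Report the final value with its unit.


Product = 2629 * 199 * 0.612 = 320180.652
Base = 325 * 3600 = 1170000
TSS = 320180.652 / 1170000 * 100 = 27.37

27.37 TSS


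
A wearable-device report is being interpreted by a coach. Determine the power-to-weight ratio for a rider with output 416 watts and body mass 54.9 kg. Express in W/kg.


P/W = 416 / 54.9 = 7.577 W/kg

7.577 W/kg


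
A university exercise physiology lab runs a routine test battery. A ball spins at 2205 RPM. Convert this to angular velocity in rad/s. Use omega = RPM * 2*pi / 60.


omega = 2205 * 2 * pi / 60
= 2205 * 6.28318531 / 60
= 13854.424 / 60
= 230.907 rad/s

230.907 rad/s


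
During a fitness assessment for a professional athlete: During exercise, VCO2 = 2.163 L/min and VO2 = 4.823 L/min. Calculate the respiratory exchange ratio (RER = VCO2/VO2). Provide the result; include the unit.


RER = VCO2 / VO2
= 2.163 / 4.823
= 0.4485

0.4485


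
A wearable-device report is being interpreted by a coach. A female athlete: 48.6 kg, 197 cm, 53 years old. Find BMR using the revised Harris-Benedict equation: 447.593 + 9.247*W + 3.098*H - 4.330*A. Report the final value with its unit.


Intercept = 447.593
Weight contribution = 9.247 * 48.6 = 449.4042
Height contribution = 3.098 * 197 = 610.306
Age contribution = 4.33 * 53 = 229.49
BMR = 447.593 + 449.4042 + 610.306 - 229.49
= 1277.81 kcal/day

1277.81 kcal/day


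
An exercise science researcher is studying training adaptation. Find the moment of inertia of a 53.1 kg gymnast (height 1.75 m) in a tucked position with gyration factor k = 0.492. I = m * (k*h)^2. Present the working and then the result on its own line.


Radius of gyration = 0.492 * 1.75 = 0.861 m
I = 53.1 * 0.861^2
= 53.1 * 0.741321
= 39.364 kg*m^2

39.364 kg*m^2


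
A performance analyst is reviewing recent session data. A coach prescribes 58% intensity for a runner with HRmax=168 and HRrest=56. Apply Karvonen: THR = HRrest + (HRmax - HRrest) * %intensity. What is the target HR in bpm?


Heart rate reserve = 168 - 56 = 112
Intensity fraction = 58 / 100 = 0.58
THR = 56 + 112 * 0.58 = 120.96 bpm

120.96 bpm


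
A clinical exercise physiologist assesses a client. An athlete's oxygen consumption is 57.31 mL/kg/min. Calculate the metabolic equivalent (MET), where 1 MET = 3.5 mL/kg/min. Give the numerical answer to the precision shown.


MET = VO2 / 3.5
= 57.31 / 3.5
= 16.37 METs

16.37 METs


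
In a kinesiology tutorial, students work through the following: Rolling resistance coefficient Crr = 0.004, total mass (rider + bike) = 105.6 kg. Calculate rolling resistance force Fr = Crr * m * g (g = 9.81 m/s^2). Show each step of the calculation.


Fr = Crr * m * g
= 0.004 * 105.6 * 9.81
= 4.144 N

4.144 N


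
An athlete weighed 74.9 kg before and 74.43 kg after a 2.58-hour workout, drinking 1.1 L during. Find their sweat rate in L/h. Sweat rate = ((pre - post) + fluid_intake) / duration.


Body mass change = 0.47 kg
Total sweat loss = 0.47 + 1.1 = 1.57 L
Rate = 1.57 / 2.58 = 0.609 L/h

0.609 L/h


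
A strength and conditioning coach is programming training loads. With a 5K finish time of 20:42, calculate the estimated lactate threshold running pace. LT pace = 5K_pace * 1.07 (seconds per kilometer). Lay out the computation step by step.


Race duration = 1242 s for 5 km
Average pace = 1242 / 5 = 248.4 s/km
LT pace = 248.4 * 1.07
= 265.79 s/km

265.79 s/km


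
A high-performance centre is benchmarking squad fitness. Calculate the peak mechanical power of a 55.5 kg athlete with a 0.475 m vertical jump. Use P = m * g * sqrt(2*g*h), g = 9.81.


First, sqrt(2gh) = sqrt(2 * 9.81 * 0.475)
= sqrt(9.3195) = 3.052786 m/s
Power = 55.5 * 9.81 * 3.052786 = 1662.1 W

1662.1 W


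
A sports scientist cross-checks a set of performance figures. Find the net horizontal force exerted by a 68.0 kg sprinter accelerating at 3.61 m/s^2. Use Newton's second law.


Newton's second law: F = m * a
F = 68.0 * 3.61 = 245.48 N

245.48 N


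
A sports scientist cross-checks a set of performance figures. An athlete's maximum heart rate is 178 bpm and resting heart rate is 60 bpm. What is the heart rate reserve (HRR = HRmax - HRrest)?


HRR = HRmax - HRrest
= 178 - 60
= 118 bpm

118 bpm


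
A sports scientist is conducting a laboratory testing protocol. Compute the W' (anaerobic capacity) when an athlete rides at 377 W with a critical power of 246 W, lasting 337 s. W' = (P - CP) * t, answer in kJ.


Above-CP power = 131 W
Duration = 337 s
W' = 131 * 337 = 44147 J
Convert: 44147 / 1000 = 44.147 kJ

44.147 kJ


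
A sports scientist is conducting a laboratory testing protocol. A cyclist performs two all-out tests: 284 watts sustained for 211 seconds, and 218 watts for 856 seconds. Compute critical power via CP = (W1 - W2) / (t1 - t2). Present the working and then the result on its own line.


W1 = P1 * t1 = 284 * 211 = 59924 J
W2 = P2 * t2 = 218 * 856 = 186608 J
CP = (59924 - 186608) / (211 - 856)
= 196.41 W

196.41 W


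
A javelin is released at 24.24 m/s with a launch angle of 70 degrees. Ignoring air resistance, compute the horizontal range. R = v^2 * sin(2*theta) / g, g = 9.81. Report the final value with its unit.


Launch speed squared = 587.5776
sin(2 * 70 deg) = 0.642788
Range = 587.5776 * 0.642788 / 9.81
= 38.5 m

38.5 m


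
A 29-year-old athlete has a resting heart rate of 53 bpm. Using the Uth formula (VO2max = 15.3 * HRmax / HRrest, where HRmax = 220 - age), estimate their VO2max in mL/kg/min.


HRmax = 220 - 29 = 191 bpm
Ratio = HRmax / HRrest = 191 / 53 = 3.6038
VO2max = 15.3 * 3.6038 = 55.14 mL/kg/min

55.14 mL/kg/min


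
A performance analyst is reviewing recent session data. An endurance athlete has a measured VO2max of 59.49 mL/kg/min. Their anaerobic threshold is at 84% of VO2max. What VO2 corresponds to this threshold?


Anaerobic threshold VO2 = VO2max * 84%
= 59.49 * 0.84
= 49.97 mL/kg/min

49.97 mL/kg/min


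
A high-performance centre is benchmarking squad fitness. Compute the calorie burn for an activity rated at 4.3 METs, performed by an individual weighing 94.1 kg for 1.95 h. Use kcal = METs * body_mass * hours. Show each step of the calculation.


Product of METs and mass = 4.3 * 94.1 = 404.63
Total kcal = 404.63 * 1.95 = 789.03 kcal

789.03 kcal


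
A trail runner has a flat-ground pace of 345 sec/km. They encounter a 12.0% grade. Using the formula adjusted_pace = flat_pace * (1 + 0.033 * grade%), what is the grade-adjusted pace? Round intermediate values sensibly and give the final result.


Grade factor = 1 + 0.033 * 12.0 = 1.396
Adjusted = 345 * 1.396 = 481.62 sec/km

481.62 s/km


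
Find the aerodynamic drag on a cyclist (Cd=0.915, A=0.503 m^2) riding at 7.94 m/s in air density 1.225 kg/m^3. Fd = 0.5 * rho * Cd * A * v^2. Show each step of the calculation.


Fd = 0.5 * 1.225 * 0.915 * 0.503 * 7.94^2
= 0.5 * 1.225 * 0.915 * 0.503 * 63.0436
= 17.772 N

17.772 N


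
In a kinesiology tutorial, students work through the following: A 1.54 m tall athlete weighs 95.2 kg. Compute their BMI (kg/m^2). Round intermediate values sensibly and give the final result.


height^2 = 2.3716 m^2
BMI = 95.2 / 2.3716 = 40.14 kg/m^2

40.14 kg/m^2


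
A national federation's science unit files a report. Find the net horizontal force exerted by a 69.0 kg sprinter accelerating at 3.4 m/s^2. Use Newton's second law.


Newton's second law: F = m * a
F = 69.0 * 3.4 = 234.6 N

234.6 N


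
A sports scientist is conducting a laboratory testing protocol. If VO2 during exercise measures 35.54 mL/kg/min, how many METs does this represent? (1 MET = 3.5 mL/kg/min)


METs = VO2 / 3.5 = 35.54 / 3.5 = 10.15

10.15 METs


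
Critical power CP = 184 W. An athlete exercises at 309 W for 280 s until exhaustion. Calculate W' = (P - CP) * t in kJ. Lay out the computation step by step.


P - CP = 309 - 184 = 125 W
W' = 125 * 280 = 35000 J
= 35000 / 1000 = 35.0 kJ

35.0 kJ


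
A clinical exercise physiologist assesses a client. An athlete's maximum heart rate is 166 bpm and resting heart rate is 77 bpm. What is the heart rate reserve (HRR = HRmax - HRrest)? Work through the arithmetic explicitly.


HRR = HRmax - HRrest
= 166 - 77
= 89 bpm

89 bpm


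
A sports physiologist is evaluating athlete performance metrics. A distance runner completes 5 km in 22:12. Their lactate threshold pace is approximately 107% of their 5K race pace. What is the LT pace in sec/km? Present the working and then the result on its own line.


Convert to seconds: 22 min 12 s = 1332 s
Pace per km = 1332 / 5 = 266.4 s/km
LT pace = 266.4 * 1.07 = 285.05 s/km

285.05 s/km


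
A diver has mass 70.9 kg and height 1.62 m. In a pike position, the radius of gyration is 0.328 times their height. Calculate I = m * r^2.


r = 0.328 * 1.62 = 0.53136 m
I = m * r^2 = 70.9 * 0.282343 = 20.018 kg*m^2

20.018 kg*m^2


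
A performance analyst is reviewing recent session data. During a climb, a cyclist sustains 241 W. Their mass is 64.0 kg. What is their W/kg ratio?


Power-to-weight = 241 W / 64.0 kg
= 3.766 W/kg

3.766 W/kg


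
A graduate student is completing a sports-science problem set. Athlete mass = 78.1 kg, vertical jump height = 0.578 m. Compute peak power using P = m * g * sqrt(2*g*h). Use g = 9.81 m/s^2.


sqrt(2 * 9.81 * 0.578) = sqrt(11.34036) = 3.367545 m/s
P = 78.1 * 9.81 * 3.367545
= 2580.08 W

2580.08 W


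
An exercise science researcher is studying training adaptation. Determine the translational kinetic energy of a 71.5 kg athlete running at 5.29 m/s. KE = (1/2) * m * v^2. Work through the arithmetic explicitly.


KE = 0.5 * m * v^2
= 0.5 * 71.5 * 5.29^2
= 0.5 * 71.5 * 27.9841
= 1000.43 J

1000.43 J


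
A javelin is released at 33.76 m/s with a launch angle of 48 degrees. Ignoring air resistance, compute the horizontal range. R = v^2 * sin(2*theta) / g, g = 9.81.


Launch speed squared = 1139.7376
sin(2 * 48 deg) = 0.994522
Range = 1139.7376 * 0.994522 / 9.81
= 115.545 m

115.545 m


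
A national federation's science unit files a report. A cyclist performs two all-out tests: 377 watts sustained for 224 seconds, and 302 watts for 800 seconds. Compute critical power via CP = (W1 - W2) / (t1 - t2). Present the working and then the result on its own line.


W1 = P1 * t1 = 377 * 224 = 84448 J
W2 = P2 * t2 = 302 * 800 = 241600 J
CP = (84448 - 241600) / (224 - 800)
= 272.83 W

272.83 W


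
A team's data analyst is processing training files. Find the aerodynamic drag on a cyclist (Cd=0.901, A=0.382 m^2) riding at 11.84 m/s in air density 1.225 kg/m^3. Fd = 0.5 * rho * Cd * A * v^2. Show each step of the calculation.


Fd = 0.5 * 1.225 * 0.901 * 0.382 * 11.84^2
= 0.5 * 1.225 * 0.901 * 0.382 * 140.1856
= 29.553 N

29.553 N


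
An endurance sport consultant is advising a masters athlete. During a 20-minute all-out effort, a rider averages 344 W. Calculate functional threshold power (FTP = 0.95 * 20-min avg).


FTP = 0.95 * 344
= 326.8 W

326.8 W


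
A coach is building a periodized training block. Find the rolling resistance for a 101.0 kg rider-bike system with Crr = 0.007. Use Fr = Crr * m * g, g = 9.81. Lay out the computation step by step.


m * g = 101.0 * 9.81 = 990.81 N
Fr = 0.007 * 990.81 = 6.936 N

6.936 N


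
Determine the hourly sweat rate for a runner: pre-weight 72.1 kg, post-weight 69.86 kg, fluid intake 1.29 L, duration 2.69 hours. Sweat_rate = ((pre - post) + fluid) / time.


Mass lost = 72.1 - 69.86 = 2.24 kg
Add fluid consumed: 2.24 + 1.29 = 3.53 L total sweat
Sweat rate = 3.53 / 2.69 = 1.312 L/h

1.312 L/h


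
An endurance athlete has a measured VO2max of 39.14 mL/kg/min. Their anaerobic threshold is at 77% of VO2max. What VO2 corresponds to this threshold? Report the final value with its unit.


Anaerobic threshold VO2 = VO2max * 77%
= 39.14 * 0.77
= 30.14 mL/kg/min

30.14 mL/kg/min


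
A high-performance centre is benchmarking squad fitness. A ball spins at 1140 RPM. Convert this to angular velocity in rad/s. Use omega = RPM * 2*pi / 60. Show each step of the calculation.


omega = 1140 * 2 * pi / 60
= 1140 * 6.28318531 / 60
= 7162.831 / 60
= 119.381 rad/s

119.381 rad/s


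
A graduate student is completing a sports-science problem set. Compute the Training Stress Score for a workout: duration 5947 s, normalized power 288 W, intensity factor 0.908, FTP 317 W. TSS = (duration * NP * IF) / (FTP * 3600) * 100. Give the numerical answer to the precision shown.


Product = 5947 * 288 * 0.908 = 1555164.288
Base = 317 * 3600 = 1141200
TSS = 1555164.288 / 1141200 * 100 = 136.27

136.27 TSS


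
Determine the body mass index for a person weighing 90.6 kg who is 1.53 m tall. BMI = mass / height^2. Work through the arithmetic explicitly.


BMI = mass / height^2
= 90.6 / 1.53^2
= 90.6 / 2.3409
= 38.7 kg/m^2

38.7 kg/m^2


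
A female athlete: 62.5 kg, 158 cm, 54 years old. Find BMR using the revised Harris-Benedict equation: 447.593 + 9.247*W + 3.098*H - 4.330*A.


Intercept = 447.593
Weight contribution = 9.247 * 62.5 = 577.9375
Height contribution = 3.098 * 158 = 489.484
Age contribution = 4.33 * 54 = 233.82
BMR = 447.593 + 577.9375 + 489.484 - 233.82
= 1281.19 kcal/day

1281.19 kcal/day


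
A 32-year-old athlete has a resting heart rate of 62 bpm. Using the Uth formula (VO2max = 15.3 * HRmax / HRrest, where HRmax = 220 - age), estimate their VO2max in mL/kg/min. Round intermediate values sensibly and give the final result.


HRmax = 220 - 32 = 188 bpm
Ratio = HRmax / HRrest = 188 / 62 = 3.0323
VO2max = 15.3 * 3.0323 = 46.39 mL/kg/min

46.39 mL/kg/min


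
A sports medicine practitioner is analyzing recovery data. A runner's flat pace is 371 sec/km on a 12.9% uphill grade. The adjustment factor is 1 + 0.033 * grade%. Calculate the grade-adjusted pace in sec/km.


Factor = 1 + 0.033 * 12.9 = 1.4257
Adjusted pace = 371 * 1.4257
= 528.93 sec/km

528.93 s/km


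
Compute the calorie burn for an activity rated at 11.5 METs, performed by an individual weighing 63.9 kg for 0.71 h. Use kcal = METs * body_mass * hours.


Product of METs and mass = 11.5 * 63.9 = 734.85
Total kcal = 734.85 * 0.71 = 521.74 kcal

521.74 kcal


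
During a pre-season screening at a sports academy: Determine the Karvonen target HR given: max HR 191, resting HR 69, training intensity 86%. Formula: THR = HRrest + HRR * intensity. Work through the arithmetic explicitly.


HRR = HRmax - HRrest = 191 - 69 = 122
THR = 69 + 122 * 0.86
= 173.92 bpm

173.92 bpm


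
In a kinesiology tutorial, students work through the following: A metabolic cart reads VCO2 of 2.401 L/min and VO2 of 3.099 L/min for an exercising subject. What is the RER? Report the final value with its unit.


RER = VCO2 / VO2 = 2.401 / 3.099 = 0.7748

0.7748


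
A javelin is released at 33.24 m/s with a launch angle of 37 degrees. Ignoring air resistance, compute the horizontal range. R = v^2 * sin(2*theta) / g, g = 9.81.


Launch speed squared = 1104.8976
sin(2 * 37 deg) = 0.961262
Range = 1104.8976 * 0.961262 / 9.81
= 108.267 m

108.267 m


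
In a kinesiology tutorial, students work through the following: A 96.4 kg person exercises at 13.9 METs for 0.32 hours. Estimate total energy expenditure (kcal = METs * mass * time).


Energy = METs * mass(kg) * time(h)
= 13.9 * 96.4 * 0.32
= 428.79 kcal

428.79 kcal


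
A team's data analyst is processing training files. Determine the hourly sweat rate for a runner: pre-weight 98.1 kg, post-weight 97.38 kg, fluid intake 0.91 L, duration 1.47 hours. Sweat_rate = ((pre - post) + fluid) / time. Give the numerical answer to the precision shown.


Mass lost = 98.1 - 97.38 = 0.72 kg
Add fluid consumed: 0.72 + 0.91 = 1.63 L total sweat
Sweat rate = 1.63 / 1.47 = 1.109 L/h

1.109 L/h


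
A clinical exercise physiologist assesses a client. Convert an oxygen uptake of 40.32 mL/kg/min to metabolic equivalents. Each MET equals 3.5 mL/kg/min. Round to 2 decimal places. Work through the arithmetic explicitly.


One MET = 3.5 mL/kg/min
Number of METs = 40.32 / 3.5
= 11.52 METs

11.52 METs


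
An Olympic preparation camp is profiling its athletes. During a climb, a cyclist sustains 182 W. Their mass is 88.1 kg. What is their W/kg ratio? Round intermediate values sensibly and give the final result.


Power-to-weight = 182 W / 88.1 kg
= 2.066 W/kg

2.066 W/kg


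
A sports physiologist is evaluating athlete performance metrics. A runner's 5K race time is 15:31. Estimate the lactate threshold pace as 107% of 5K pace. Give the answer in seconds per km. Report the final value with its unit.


Total race time = 15*60 + 31 = 931 seconds
5K pace = 931 / 5 = 186.2 sec/km
LT pace = 186.2 * 1.07 = 199.23 sec/km

199.23 s/km


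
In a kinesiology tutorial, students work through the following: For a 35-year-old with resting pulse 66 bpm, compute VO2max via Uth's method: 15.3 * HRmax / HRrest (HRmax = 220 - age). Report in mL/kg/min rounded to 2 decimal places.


Step 1: HRmax = 220 - 35 = 185 bpm
Step 2: Ratio = 185 / 66 = 2.803
Step 3: VO2max = 15.3 * 2.803 = 42.89 mL/kg/min

42.89 mL/kg/min


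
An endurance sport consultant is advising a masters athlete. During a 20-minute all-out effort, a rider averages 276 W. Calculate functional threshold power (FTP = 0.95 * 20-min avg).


FTP = 0.95 * 276
= 262.2 W

262.2 W


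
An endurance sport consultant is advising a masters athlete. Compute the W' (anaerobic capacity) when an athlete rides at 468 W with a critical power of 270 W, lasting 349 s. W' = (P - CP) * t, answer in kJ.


Above-CP power = 198 W
Duration = 349 s
W' = 198 * 349 = 69102 J
Convert: 69102 / 1000 = 69.102 kJ

69.102 kJ


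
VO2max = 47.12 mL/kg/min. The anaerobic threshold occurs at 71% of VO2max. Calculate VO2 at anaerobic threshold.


AT fraction = 71 / 100 = 0.71
AT VO2 = 47.12 * 0.71
= 33.46 mL/kg/min

33.46 mL/kg/min


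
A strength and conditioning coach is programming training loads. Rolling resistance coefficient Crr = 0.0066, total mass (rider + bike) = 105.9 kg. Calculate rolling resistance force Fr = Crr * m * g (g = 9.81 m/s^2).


Fr = Crr * m * g
= 0.0066 * 105.9 * 9.81
= 6.857 N

6.857 N


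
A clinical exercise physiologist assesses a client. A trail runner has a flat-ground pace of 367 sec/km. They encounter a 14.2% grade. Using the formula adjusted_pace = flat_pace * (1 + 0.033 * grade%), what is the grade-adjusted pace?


Grade factor = 1 + 0.033 * 14.2 = 1.4686
Adjusted = 367 * 1.4686 = 538.98 sec/km

538.98 s/km


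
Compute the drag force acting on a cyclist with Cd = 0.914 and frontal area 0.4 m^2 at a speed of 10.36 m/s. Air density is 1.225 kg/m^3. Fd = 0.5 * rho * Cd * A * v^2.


Step 1: v^2 = 107.3296
Step 2: Fd = 0.5 * 1.225 * 0.914 * 0.4 * 107.3296
= 24.034 N

24.034 N


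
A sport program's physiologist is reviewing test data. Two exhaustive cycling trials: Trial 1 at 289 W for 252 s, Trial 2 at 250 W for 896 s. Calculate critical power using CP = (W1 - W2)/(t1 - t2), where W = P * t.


W1 = 289 * 252 = 72828 J
W2 = 250 * 896 = 224000 J
CP = (72828 - 224000) / (252 - 896)
= -151172 / -644
= 234.74 W

234.74 W


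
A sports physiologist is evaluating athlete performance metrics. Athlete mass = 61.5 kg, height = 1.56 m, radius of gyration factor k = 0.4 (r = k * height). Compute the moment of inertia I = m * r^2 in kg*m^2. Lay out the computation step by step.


r = k * height = 0.4 * 1.56 = 0.624 m
r^2 = 0.624^2 = 0.389376
I = 61.5 * 0.389376 = 23.947 kg*m^2

23.947 kg*m^2


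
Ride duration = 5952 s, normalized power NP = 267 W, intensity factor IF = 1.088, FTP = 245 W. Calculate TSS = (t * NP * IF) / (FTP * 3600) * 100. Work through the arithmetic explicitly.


Numerator = 5952 * 267 * 1.088 = 1729032.192
Denominator = 245 * 3600 = 882000
TSS = 1729032.192 / 882000 * 100
= 196.04

196.04 TSS


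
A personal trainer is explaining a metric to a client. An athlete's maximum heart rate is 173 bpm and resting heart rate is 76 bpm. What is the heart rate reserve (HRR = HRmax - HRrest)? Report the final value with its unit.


HRR = HRmax - HRrest
= 173 - 76
= 97 bpm

97 bpm


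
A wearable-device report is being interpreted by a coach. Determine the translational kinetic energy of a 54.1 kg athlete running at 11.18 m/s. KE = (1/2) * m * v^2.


KE = 0.5 * m * v^2
= 0.5 * 54.1 * 11.18^2
= 0.5 * 54.1 * 124.9924
= 3381.04 J

3381.04 J


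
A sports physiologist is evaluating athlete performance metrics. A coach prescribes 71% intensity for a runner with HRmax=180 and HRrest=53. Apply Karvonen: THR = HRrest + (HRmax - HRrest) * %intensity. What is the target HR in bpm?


Heart rate reserve = 180 - 53 = 127
Intensity fraction = 71 / 100 = 0.71
THR = 53 + 127 * 0.71 = 143.17 bpm

143.17 bpm


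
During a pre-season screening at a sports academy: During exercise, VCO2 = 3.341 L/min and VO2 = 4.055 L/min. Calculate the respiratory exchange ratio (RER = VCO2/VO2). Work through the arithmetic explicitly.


RER = VCO2 / VO2
= 3.341 / 4.055
= 0.8239

0.8239


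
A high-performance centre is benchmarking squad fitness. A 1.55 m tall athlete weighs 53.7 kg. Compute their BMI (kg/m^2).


height^2 = 2.4025 m^2
BMI = 53.7 / 2.4025 = 22.35 kg/m^2

22.35 kg/m^2


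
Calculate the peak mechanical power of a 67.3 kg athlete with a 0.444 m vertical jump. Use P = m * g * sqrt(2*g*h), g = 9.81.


First, sqrt(2gh) = sqrt(2 * 9.81 * 0.444)
= sqrt(8.71128) = 2.951488 m/s
Power = 67.3 * 9.81 * 2.951488 = 1948.61 W

1948.61 W


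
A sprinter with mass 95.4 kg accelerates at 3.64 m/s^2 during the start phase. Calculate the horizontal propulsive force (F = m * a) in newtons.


F = m * a
= 95.4 * 3.64
= 347.26 N

347.26 N


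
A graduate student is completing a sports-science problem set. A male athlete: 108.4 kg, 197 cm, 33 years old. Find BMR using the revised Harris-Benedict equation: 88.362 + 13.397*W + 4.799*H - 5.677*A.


Intercept = 88.362
Weight contribution = 13.397 * 108.4 = 1452.2348
Height contribution = 4.799 * 197 = 945.403
Age contribution = 5.677 * 33 = 187.341
BMR = 88.362 + 1452.2348 + 945.403 - 187.341
= 2298.66 kcal/day

2298.66 kcal/day


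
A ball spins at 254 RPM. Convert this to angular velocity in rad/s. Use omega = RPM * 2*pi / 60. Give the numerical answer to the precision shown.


omega = 254 * 2 * pi / 60
= 254 * 6.28318531 / 60
= 1595.929 / 60
= 26.599 rad/s

26.599 rad/s


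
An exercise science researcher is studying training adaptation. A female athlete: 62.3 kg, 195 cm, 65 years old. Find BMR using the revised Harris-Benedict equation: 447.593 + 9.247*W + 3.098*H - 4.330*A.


Intercept = 447.593
Weight contribution = 9.247 * 62.3 = 576.0881
Height contribution = 3.098 * 195 = 604.11
Age contribution = 4.33 * 65 = 281.45
BMR = 447.593 + 576.0881 + 604.11 - 281.45
= 1346.34 kcal/day

1346.34 kcal/day


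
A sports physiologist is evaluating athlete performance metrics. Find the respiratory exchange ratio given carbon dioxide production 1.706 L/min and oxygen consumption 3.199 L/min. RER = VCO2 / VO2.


VCO2 = 1.706 L/min
VO2 = 3.199 L/min
RER = 1.706 / 3.199 = 0.5333

0.5333


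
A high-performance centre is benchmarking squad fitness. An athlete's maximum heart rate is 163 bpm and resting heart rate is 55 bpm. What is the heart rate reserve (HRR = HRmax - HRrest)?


HRR = HRmax - HRrest
= 163 - 55
= 108 bpm

108 bpm


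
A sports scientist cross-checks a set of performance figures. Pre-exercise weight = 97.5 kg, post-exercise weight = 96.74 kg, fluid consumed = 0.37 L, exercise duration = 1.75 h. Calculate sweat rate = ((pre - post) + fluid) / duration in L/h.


Weight loss = 97.5 - 96.74 = 0.76 kg (approx L)
Total sweat = 0.76 + 0.37 = 1.13 L
Sweat rate = 1.13 / 1.75 = 0.646 L/h

0.646 L/h
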